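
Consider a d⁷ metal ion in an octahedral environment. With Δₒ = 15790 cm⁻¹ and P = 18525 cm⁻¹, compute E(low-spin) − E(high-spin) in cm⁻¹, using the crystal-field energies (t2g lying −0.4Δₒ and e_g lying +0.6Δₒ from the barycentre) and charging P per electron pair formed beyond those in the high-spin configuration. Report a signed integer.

2735

In the high-spin limit (t2g^5 e_g^2) the orbital term is -0.8Δₒ = -12632 cm⁻¹, with no excess pairing.
Low-spin t2g^6 e_g^1 gives -1.8Δₒ = -28422 cm⁻¹, but forming 1 extra pair costs 1P = 18525 cm⁻¹, so E(LS) = -28422 + 18525 = -9897 cm⁻¹.
E(LS) − E(HS) = -9897 − (-12632) = 2735 cm⁻¹.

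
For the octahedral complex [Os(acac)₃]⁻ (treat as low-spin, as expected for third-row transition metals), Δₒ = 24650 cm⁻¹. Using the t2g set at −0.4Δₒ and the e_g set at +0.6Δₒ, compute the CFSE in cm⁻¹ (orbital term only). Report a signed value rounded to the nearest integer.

-59160

Each acac⁻ contributes -1; 3 × (-1) = -3. With overall charge -1, Os is in the +2 oxidation state.
Os is in group 8, so Os²⁺ is d⁶ (8 − 2 = 6).
Electron filling gives t2g^6 e_g^0.
CFSE(orbital) = 6×(-0.4Δₒ) + 0×(0.6Δₒ) = -2.4Δₒ; with Δₒ = 24650 cm⁻¹ that is -59160 cm⁻¹.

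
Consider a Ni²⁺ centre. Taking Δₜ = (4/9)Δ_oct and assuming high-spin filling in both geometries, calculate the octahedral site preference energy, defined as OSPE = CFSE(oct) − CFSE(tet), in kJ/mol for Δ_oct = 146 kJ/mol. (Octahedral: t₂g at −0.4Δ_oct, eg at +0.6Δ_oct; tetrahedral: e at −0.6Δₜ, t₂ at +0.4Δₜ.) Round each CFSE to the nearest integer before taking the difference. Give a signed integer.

-123

Ni²⁺: group 10, so d-count = 10 − 2 = 8.
Octahedral (high-spin): t₂g⁶ eg², CFSE = 6(−0.4) + 2(+0.6) = -1.2Δ_oct = -1.2 × 146 = -175 kJ/mol.
Tetrahedral: e⁴ t₂⁴, CFSE = 4(−0.6) + 4(+0.4) = -0.8Δₜ = -0.8 × (4/9) × 146 = -52 kJ/mol.
OSPE = -175 − (-52) = -123 kJ/mol.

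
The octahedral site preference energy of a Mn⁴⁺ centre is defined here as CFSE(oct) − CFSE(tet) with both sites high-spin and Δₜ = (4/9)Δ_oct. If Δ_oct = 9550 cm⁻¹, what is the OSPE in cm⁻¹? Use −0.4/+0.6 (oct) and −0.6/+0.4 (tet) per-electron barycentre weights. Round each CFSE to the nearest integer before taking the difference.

Group 7 minus oxidation state +4 gives a d³ configuration for Mn⁴⁺.
Octahedral high-spin t2g^3 e_g^0: CFSE = -1.2 × 9550 = -11460 cm⁻¹.
In a tetrahedral site the filling is e^2 t2^1: CFSE(tet) = -0.8Δₜ = -0.8 × (4/9)(9550) = -3396 cm⁻¹.
OSPE = -11460 − (-3396) = -8064 cm⁻¹.

-8064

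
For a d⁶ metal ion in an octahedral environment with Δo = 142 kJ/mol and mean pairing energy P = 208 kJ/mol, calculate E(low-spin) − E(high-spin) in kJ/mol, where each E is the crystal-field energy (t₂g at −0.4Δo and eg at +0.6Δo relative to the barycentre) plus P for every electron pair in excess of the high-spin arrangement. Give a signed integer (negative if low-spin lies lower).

High-spin: t₂g⁴ eg², CFSE = -0.4Δo = -57 kJ/mol.
For low-spin the configuration is t₂g⁶ eg⁰: orbital energy -2.4 × 142 = -341 kJ/mol, and 2 additional pairs relative to high-spin add 416 kJ/mol, giving 75 kJ/mol.
E(LS) − E(HS) = 75 − (-57) = 132 kJ/mol.

132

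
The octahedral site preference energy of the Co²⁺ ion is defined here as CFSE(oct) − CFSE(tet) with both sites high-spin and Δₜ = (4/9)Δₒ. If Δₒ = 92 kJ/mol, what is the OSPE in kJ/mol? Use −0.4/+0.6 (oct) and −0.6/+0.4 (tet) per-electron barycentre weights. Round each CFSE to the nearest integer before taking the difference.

-25

Co²⁺: group 9, so d-count = 9 − 2 = 7.
Octahedral high-spin t2g^5 e_g^2: CFSE = -0.8 × 92 = -74 kJ/mol.
Tetrahedral e^4 t2^3 gives -1.2Δₜ = -1.2 × (4/9) × 92 = -49 kJ/mol.
Subtracting, OSPE = -74 − (-49) = -25 kJ/mol.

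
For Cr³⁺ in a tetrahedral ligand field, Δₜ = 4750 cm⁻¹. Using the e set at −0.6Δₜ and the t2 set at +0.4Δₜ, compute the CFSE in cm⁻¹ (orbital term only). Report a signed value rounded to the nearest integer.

-3800

Group 6 minus oxidation state +3 gives a d³ configuration for Cr³⁺.
Tetrahedral fields are weak (Δₜ ≈ 4/9 Δₒ), so electrons fill high-spin.
Configuration: e^2 t2^1.
CFSE(orbital) = 2×(-0.6Δₜ) + 1×(0.4Δₜ) = -0.8Δₜ; with Δₜ = 4750 cm⁻¹ that is -3800 cm⁻¹.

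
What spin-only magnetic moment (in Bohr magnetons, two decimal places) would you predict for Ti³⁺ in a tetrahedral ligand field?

1.73 Bohr magnetons

Group 4 minus oxidation state +3 gives a d¹ configuration for Ti³⁺.
With tetrahedral geometry the complex is necessarily high-spin.
Configuration: e^1 t2^0 → 1 unpaired electron.
μ(spin-only) = √[1(1+2)] = √3 ≈ 1.73 Bohr magnetons.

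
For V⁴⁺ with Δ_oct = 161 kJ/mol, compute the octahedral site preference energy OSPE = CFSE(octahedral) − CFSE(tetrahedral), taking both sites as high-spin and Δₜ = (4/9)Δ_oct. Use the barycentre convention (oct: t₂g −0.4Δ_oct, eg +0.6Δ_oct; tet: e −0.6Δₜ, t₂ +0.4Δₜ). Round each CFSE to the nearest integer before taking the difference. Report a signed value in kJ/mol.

-21

V sits in group 5; removing 4 electrons leaves V⁴⁺ with 5 − 4 = 1 d electrons.
In an octahedral site d¹ (HS) is t₂g¹ eg⁰, giving CFSE(oct) = -0.4Δ_oct = -64 kJ/mol.
Tetrahedral e¹ t₂⁰ gives -0.6Δₜ = -0.6 × (4/9) × 161 = -43 kJ/mol.
OSPE = -64 − (-43) = -21 kJ/mol.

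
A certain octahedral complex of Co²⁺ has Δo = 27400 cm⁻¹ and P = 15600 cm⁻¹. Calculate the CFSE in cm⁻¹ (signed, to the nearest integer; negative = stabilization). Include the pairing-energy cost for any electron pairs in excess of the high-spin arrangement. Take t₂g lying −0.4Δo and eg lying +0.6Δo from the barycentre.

Group 9 minus oxidation state +2 gives a d⁷ configuration for Co²⁺.
With Δo > P the complex is low-spin.
Configuration: t₂g⁶ eg¹.
Orbital CFSE = -1.8Δo = -1.8 × 27400 = -49320 cm⁻¹.
Excess pairs vs high-spin: 3 − 2 = 1; pairing cost = +15600 cm⁻¹.
Net CFSE = -49320 + 15600 = -33720 cm⁻¹.

-33720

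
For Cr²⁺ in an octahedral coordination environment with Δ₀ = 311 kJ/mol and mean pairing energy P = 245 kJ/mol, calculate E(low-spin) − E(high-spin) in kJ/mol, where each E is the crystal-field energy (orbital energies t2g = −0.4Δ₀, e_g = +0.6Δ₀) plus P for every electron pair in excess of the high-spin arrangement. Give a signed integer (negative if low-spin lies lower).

-66

Cr sits in group 6; removing 2 electrons leaves Cr²⁺ with 6 − 2 = 4 d electrons.
High-spin d⁴ fills as t2g^3 e_g^1 with CFSE 3(−0.4) + 1(+0.6) = -0.6Δ₀ = -187 kJ/mol.
Low-spin t2g^4 e_g^0 gives -1.6Δ₀ = -498 kJ/mol, but forming 1 extra pair costs 1P = 245 kJ/mol, so E(LS) = -498 + 245 = -253 kJ/mol.
Thus E(LS) − E(HS) = -66 kJ/mol.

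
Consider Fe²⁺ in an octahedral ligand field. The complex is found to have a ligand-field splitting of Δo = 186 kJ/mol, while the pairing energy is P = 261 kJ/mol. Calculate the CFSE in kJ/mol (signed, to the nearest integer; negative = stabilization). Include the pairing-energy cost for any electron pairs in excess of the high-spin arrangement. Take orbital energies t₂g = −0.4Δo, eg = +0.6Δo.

Group 8 minus oxidation state +2 gives a d⁶ configuration for Fe²⁺.
Since Δo = 186 kJ/mol < P = 261 kJ/mol, the complex adopts the high-spin configuration.
That gives t₂g⁴ eg².
Orbital CFSE = -0.4Δo = -0.4 × 186 = -74 kJ/mol.
High-spin has no excess pairs, so no pairing correction applies.

-74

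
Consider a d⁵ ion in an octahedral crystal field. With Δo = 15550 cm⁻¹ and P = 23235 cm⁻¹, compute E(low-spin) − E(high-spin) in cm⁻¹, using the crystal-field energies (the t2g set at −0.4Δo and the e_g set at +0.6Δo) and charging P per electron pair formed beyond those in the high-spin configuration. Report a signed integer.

High-spin d⁵ fills as t2g^3 e_g^2 with CFSE 3(−0.4) + 2(+0.6) = 0.0Δo = 0 cm⁻¹.
Low-spin t2g^5 e_g^0 gives -2.0Δo = -31100 cm⁻¹, but forming 2 extra pairs costs 2P = 46470 cm⁻¹, so E(LS) = -31100 + 46470 = 15370 cm⁻¹.
E(LS) − E(HS) = 15370 − (0) = 15370 cm⁻¹.

15370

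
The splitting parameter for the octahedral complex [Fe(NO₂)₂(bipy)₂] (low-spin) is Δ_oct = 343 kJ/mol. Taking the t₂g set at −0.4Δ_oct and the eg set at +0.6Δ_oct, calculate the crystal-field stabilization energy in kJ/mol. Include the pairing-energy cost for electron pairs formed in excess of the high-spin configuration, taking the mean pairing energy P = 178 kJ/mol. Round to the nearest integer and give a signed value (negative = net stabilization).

Ligand charges: 2×(-1) from NO₂⁻ and 2×(+0) from bipy sum to -2; with overall charge +0, Fe is +2.
Fe is in group 8, so Fe²⁺ is d⁶ (8 − 2 = 6).
Configuration: t₂g⁶ eg⁰.
Orbital CFSE = 6(-0.4) + 0(0.6) = -2.4Δ_oct = -2.4 × 343 = -823 kJ/mol.
Pairing penalty: 3 pairs vs 1 in the high-spin reference → 2 extra × P = 356 kJ/mol.
Combining: -823 + 356 = -467 kJ/mol.

-467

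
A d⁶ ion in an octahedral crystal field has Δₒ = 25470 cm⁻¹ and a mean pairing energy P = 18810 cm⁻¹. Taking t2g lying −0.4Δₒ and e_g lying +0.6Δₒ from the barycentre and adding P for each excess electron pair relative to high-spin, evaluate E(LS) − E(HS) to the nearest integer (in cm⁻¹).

High-spin d⁶ fills as t2g^4 e_g^2 with CFSE 4(−0.4) + 2(+0.6) = -0.4Δₒ = -10188 cm⁻¹.
Low-spin t2g^6 e_g^0 gives -2.4Δₒ = -61128 cm⁻¹, but forming 2 extra pairs costs 2P = 37620 cm⁻¹, so E(LS) = -61128 + 37620 = -23508 cm⁻¹.
The difference is -23508 − (-10188) = -13320 cm⁻¹, so low-spin lies lower.

-13320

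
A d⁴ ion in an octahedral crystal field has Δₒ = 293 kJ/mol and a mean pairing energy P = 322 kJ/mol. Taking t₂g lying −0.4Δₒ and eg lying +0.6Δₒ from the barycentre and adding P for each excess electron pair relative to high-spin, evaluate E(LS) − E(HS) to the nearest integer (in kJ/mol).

29

High-spin d⁴ fills as t₂g³ eg¹ with CFSE 3(−0.4) + 1(+0.6) = -0.6Δₒ = -176 kJ/mol.
Low-spin: t₂g⁴ eg⁰, orbital CFSE = -1.6Δₒ = -469 kJ/mol; plus 1 excess pair × P = +322 kJ/mol; total -147 kJ/mol.
E(LS) − E(HS) = -147 − (-176) = 29 kJ/mol.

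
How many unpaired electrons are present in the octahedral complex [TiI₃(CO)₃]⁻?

2

Ligand charges: 3×(-1) from I⁻ and 3×(+0) from CO sum to -3; with overall charge -1, Ti is +2.
Ti²⁺: group 4, so d-count = 4 − 2 = 2.
Configuration: t₂g² eg⁰, giving 2 unpaired electrons.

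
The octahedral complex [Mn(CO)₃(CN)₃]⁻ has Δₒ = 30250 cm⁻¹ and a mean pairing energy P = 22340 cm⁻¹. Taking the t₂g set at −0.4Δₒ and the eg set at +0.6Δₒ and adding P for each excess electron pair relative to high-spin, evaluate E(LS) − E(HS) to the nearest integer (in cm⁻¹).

Ligand charges: 3×(+0) from CO and 3×(-1) from CN⁻ sum to -3; with overall charge -1, Mn is +2.
Mn is in group 7, so Mn²⁺ is d⁵ (7 − 2 = 5).
In the high-spin limit (t₂g³ eg²) the orbital term is 0.0Δₒ = 0 cm⁻¹, with no excess pairing.
Low-spin t₂g⁵ eg⁰ gives -2.0Δₒ = -60500 cm⁻¹, but forming 2 extra pairs costs 2P = 44680 cm⁻¹, so E(LS) = -60500 + 44680 = -15820 cm⁻¹.
E(LS) − E(HS) = -15820 − (0) = -15820 cm⁻¹.

-15820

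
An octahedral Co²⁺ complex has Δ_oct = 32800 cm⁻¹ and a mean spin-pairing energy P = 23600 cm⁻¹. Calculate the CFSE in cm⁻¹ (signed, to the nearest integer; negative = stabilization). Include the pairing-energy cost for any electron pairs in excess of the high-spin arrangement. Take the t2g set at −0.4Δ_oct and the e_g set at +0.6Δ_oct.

Co sits in group 9; removing 2 electrons leaves Co²⁺ with 9 − 2 = 7 d electrons.
Here Δ_oct > P (32800 > 23600), so the low-spin state is favoured.
That gives t2g^6 e_g^1.
Orbital CFSE = -1.8Δ_oct = -1.8 × 32800 = -59040 cm⁻¹.
Excess pairs vs high-spin: 3 − 2 = 1; pairing cost = +23600 cm⁻¹.
Net CFSE = -59040 + 23600 = -35440 cm⁻¹.

-35440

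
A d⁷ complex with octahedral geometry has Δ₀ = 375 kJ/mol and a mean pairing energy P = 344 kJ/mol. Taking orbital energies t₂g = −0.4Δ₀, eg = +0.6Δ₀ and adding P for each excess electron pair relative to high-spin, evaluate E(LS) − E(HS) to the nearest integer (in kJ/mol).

-31

High-spin d⁷ fills as t₂g⁵ eg² with CFSE 5(−0.4) + 2(+0.6) = -0.8Δ₀ = -300 kJ/mol.
For low-spin the configuration is t₂g⁶ eg¹: orbital energy -1.8 × 375 = -675 kJ/mol, and 1 additional pair relative to high-spin adds 344 kJ/mol, giving -331 kJ/mol.
Thus E(LS) − E(HS) = -31 kJ/mol.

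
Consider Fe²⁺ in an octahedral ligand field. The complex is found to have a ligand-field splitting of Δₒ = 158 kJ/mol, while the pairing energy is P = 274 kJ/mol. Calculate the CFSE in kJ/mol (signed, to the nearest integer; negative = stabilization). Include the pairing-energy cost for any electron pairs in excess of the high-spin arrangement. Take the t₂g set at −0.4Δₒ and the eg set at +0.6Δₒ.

Fe sits in group 8; removing 2 electrons leaves Fe²⁺ with 8 − 2 = 6 d electrons.
With Δₒ < P the complex is high-spin.
Filling d⁶ accordingly: t₂g⁴ eg².
Orbital CFSE = -0.4Δₒ = -0.4 × 158 = -63 kJ/mol.
High-spin has no excess pairs, so no pairing correction applies.

-63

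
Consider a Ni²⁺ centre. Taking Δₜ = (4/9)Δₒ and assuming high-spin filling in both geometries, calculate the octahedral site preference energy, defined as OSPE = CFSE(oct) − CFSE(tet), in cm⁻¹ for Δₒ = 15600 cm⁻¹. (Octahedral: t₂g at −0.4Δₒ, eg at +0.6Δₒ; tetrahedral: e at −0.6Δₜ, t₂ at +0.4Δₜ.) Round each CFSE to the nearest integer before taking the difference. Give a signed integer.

Ni sits in group 10; removing 2 electrons leaves Ni²⁺ with 10 − 2 = 8 d electrons.
In an octahedral site d⁸ (HS) is t₂g⁶ eg², giving CFSE(oct) = -1.2Δₒ = -18720 cm⁻¹.
Tetrahedral: e⁴ t₂⁴, CFSE = 4(−0.6) + 4(+0.4) = -0.8Δₜ = -0.8 × (4/9) × 15600 = -5547 cm⁻¹.
OSPE = CFSE(oct) − CFSE(tet) = -18720 − (-5547) = -13173 cm⁻¹.

-13173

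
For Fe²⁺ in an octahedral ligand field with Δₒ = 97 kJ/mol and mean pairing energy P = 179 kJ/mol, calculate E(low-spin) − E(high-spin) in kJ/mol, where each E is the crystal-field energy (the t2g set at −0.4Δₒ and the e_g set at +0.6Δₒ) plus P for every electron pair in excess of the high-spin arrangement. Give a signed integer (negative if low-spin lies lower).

164

Fe²⁺: group 8, so d-count = 8 − 2 = 6.
High-spin d⁶ fills as t2g^4 e_g^2 with CFSE 4(−0.4) + 2(+0.6) = -0.4Δₒ = -39 kJ/mol.
For low-spin the configuration is t2g^6 e_g^0: orbital energy -2.4 × 97 = -233 kJ/mol, and 2 additional pairs relative to high-spin add 358 kJ/mol, giving 125 kJ/mol.
E(LS) − E(HS) = 125 − (-39) = 164 kJ/mol.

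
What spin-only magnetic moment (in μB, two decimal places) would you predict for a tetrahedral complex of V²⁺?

V is in group 5, so V²⁺ is d³ (5 − 2 = 3).
Tetrahedral splitting is small, so the complex is high-spin.
Configuration: e^2 t2^1 → 3 unpaired electrons.
μ(spin-only) = √[3(3+2)] = √15 ≈ 3.87 μB.

3.87 μB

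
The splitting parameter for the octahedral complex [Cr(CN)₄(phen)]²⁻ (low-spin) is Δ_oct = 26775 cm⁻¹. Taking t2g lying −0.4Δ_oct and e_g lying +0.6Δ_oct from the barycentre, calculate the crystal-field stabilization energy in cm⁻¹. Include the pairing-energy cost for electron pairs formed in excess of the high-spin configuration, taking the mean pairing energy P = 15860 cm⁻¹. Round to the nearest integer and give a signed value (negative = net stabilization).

-26980

Ligand charges: 4×(-1) from CN⁻ and 1×(+0) from phen sum to -4; with overall charge -2, Cr is +2.
Cr sits in group 6; removing 2 electrons leaves Cr²⁺ with 6 − 2 = 4 d electrons.
Configuration: t2g^4 e_g^0.
The orbital stabilization is -1.6Δ_oct = -1.6 × 26775 = -42840 cm⁻¹.
Relative to high-spin t2g^3 e_g^1 (0 paired), the low-spin configuration has 1 additional pair, contributing +1 × 15860 = +15860 cm⁻¹.
Overall CFSE = -42840 + 15860 = -26980 cm⁻¹.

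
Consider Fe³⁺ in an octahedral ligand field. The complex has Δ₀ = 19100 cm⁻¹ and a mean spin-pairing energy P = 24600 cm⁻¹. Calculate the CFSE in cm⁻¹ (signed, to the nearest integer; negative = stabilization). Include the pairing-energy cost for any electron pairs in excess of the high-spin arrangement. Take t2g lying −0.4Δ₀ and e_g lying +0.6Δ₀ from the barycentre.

Group 8 minus oxidation state +3 gives a d⁵ configuration for Fe³⁺.
With Δ₀ < P the complex is high-spin.
Filling d⁵ accordingly: t2g^3 e_g^2.
Orbital CFSE = 0.0Δ₀ = 0.0 × 19100 = 0 cm⁻¹.
High-spin has no excess pairs, so no pairing correction applies.

0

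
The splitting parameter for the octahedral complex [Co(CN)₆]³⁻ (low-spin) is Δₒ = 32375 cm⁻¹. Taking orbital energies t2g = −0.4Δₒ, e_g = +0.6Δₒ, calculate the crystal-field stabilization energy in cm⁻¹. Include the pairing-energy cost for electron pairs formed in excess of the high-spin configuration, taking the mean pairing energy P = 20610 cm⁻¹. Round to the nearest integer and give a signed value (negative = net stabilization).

-36480

Each CN⁻ contributes -1; 6 × (-1) = -6. With overall charge -3, Co is in the +3 oxidation state.
Co is in group 9, so Co³⁺ is d⁶ (9 − 3 = 6).
The d⁶ electrons fill as t2g^6 e_g^0.
CFSE(orbital) = 6×(-0.4Δₒ) + 0×(0.6Δₒ) = -2.4Δₒ; with Δₒ = 32375 cm⁻¹ that is -77700 cm⁻¹.
Relative to high-spin t2g^4 e_g^2 (1 paired), the low-spin configuration has 2 additional pairs, contributing +2 × 20610 = +41220 cm⁻¹.
Overall CFSE = -77700 + 41220 = -36480 cm⁻¹.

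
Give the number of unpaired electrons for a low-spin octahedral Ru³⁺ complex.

1

Ru³⁺: group 8, so d-count = 8 − 3 = 5.
Configuration: t₂g⁵ eg⁰, giving 1 unpaired electron.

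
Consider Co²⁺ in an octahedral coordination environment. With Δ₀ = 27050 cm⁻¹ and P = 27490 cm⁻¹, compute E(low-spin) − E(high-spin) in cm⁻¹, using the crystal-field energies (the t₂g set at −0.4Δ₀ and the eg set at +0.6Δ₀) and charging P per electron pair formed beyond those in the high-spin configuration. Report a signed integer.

Co sits in group 9; removing 2 electrons leaves Co²⁺ with 9 − 2 = 7 d electrons.
High-spin d⁷ fills as t₂g⁵ eg² with CFSE 5(−0.4) + 2(+0.6) = -0.8Δ₀ = -21640 cm⁻¹.
For low-spin the configuration is t₂g⁶ eg¹: orbital energy -1.8 × 27050 = -48690 cm⁻¹, and 1 additional pair relative to high-spin adds 27490 cm⁻¹, giving -21200 cm⁻¹.
Thus E(LS) − E(HS) = 440 cm⁻¹.

440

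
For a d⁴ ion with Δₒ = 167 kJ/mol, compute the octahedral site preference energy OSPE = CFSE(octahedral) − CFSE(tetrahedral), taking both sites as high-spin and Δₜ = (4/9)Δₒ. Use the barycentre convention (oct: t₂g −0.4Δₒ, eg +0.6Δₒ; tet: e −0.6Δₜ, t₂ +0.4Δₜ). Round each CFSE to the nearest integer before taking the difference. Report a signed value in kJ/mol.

-70

Octahedral high-spin t₂g³ eg¹: CFSE = -0.6 × 167 = -100 kJ/mol.
Tetrahedral e² t₂² gives -0.4Δₜ = -0.4 × (4/9) × 167 = -30 kJ/mol.
OSPE = CFSE(oct) − CFSE(tet) = -100 − (-30) = -70 kJ/mol.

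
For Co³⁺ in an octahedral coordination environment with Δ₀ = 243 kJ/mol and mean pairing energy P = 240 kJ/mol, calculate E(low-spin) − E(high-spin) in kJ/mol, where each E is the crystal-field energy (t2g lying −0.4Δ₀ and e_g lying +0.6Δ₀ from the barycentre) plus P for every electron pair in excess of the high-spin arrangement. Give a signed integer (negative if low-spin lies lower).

Co sits in group 9; removing 3 electrons leaves Co³⁺ with 9 − 3 = 6 d electrons.
High-spin: t2g^4 e_g^2, CFSE = -0.4Δ₀ = -97 kJ/mol.
Low-spin t2g^6 e_g^0 gives -2.4Δ₀ = -583 kJ/mol, but forming 2 extra pairs costs 2P = 480 kJ/mol, so E(LS) = -583 + 480 = -103 kJ/mol.
Thus E(LS) − E(HS) = -6 kJ/mol.

-6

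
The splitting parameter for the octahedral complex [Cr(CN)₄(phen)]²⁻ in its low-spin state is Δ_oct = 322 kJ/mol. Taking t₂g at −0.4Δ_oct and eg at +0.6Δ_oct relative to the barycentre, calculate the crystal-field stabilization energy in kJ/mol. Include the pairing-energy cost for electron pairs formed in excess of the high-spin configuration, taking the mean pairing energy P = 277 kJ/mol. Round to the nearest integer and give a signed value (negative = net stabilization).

Ligand charges: 4×(-1) from CN⁻ and 1×(+0) from phen sum to -4; with overall charge -2, Cr is +2.
Group 6 minus oxidation state +2 gives a d⁴ configuration for Cr²⁺.
Electron filling gives t₂g⁴ eg⁰.
CFSE(orbital) = 4×(-0.4Δ_oct) + 0×(0.6Δ_oct) = -1.6Δ_oct; with Δ_oct = 322 kJ/mol that is -515 kJ/mol.
High-spin d⁴ would be t₂g³ eg¹ with 0 pairs; low-spin has 1, so 1 excess pair costs +1P = +277 kJ/mol.
Net CFSE = -515 + 277 = -238 kJ/mol.

-238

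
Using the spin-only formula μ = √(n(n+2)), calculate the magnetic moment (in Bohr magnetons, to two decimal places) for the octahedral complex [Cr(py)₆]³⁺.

3.87 Bohr magnetons

py is neutral, so the +3 overall charge sits on Cr: oxidation state +3.
Cr sits in group 6; removing 3 electrons leaves Cr³⁺ with 6 − 3 = 3 d electrons.
Configuration: t₂g³ eg⁰ → 3 unpaired electrons.
μ(spin-only) = √[3(3+2)] = √15 ≈ 3.87 Bohr magnetons.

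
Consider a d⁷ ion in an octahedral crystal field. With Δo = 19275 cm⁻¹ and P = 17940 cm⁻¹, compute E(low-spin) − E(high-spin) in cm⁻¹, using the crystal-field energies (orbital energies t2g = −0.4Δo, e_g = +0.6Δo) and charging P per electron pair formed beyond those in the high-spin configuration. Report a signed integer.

In the high-spin limit (t2g^5 e_g^2) the orbital term is -0.8Δo = -15420 cm⁻¹, with no excess pairing.
Low-spin: t2g^6 e_g^1, orbital CFSE = -1.8Δo = -34695 cm⁻¹; plus 1 excess pair × P = +17940 cm⁻¹; total -16755 cm⁻¹.
The difference is -16755 − (-15420) = -1335 cm⁻¹, so low-spin lies lower.

-1335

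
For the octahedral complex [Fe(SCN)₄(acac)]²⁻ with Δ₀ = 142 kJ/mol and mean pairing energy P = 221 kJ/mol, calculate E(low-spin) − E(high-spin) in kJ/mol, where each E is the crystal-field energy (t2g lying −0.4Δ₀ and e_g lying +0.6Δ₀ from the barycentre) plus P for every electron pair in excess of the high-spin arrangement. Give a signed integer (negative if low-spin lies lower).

158

Ligand charges: 4×(-1) from SCN⁻ and 1×(-1) from acac⁻ sum to -5; with overall charge -2, Fe is +3.
Fe sits in group 8; removing 3 electrons leaves Fe³⁺ with 8 − 3 = 5 d electrons.
In the high-spin limit (t2g^3 e_g^2) the orbital term is 0.0Δ₀ = 0 kJ/mol, with no excess pairing.
Low-spin t2g^5 e_g^0 gives -2.0Δ₀ = -284 kJ/mol, but forming 2 extra pairs costs 2P = 442 kJ/mol, so E(LS) = -284 + 442 = 158 kJ/mol.
Thus E(LS) − E(HS) = 158 kJ/mol.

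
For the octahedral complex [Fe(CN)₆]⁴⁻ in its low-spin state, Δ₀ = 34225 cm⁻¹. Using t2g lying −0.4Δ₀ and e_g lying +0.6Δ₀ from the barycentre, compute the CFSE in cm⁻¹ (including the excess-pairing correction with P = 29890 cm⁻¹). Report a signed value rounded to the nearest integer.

Each CN⁻ contributes -1; 6 × (-1) = -6. With overall charge -4, Fe is in the +2 oxidation state.
Fe sits in group 8; removing 2 electrons leaves Fe²⁺ with 8 − 2 = 6 d electrons.
Configuration: t2g^6 e_g^0.
The orbital stabilization is -2.4Δ₀ = -2.4 × 34225 = -82140 cm⁻¹.
High-spin d⁶ would be t2g^4 e_g^2 with 1 pair; low-spin has 3, so 2 excess pairs cost +2P = +59780 cm⁻¹.
Combining: -82140 + 59780 = -22360 cm⁻¹.

-22360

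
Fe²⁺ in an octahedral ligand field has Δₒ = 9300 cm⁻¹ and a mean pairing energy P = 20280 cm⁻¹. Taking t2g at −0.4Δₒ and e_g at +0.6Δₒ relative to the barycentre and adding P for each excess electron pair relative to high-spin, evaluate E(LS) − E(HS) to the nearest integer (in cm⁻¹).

Group 8 minus oxidation state +2 gives a d⁶ configuration for Fe²⁺.
In the high-spin limit (t2g^4 e_g^2) the orbital term is -0.4Δₒ = -3720 cm⁻¹, with no excess pairing.
Low-spin: t2g^6 e_g^0, orbital CFSE = -2.4Δₒ = -22320 cm⁻¹; plus 2 excess pairs × P = +40560 cm⁻¹; total 18240 cm⁻¹.
Thus E(LS) − E(HS) = 21960 cm⁻¹.

21960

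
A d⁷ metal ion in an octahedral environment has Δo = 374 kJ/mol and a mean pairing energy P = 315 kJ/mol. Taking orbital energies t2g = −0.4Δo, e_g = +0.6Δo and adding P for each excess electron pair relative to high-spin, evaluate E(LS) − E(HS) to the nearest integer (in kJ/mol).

-59

In the high-spin limit (t2g^5 e_g^2) the orbital term is -0.8Δo = -299 kJ/mol, with no excess pairing.
For low-spin the configuration is t2g^6 e_g^1: orbital energy -1.8 × 374 = -673 kJ/mol, and 1 additional pair relative to high-spin adds 315 kJ/mol, giving -358 kJ/mol.
E(LS) − E(HS) = -358 − (-299) = -59 kJ/mol.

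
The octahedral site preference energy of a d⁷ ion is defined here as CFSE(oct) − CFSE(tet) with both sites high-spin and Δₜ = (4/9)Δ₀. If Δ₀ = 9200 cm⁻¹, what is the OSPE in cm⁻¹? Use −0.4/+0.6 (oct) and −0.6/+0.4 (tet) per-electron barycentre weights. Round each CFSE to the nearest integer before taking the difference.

Octahedral high-spin t2g^5 e_g^2: CFSE = -0.8 × 9200 = -7360 cm⁻¹.
In a tetrahedral site the filling is e^4 t2^3: CFSE(tet) = -1.2Δₜ = -1.2 × (4/9)(9200) = -4907 cm⁻¹.
OSPE = -7360 − (-4907) = -2453 cm⁻¹.

-2453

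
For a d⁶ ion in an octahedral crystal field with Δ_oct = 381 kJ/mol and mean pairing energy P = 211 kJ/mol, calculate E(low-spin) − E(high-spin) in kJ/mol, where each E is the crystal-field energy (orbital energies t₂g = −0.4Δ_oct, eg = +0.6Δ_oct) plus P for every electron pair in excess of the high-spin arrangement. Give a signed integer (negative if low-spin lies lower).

In the high-spin limit (t₂g⁴ eg²) the orbital term is -0.4Δ_oct = -152 kJ/mol, with no excess pairing.
Low-spin: t₂g⁶ eg⁰, orbital CFSE = -2.4Δ_oct = -914 kJ/mol; plus 2 excess pairs × P = +422 kJ/mol; total -492 kJ/mol.
The difference is -492 − (-152) = -340 kJ/mol, so low-spin lies lower.

-340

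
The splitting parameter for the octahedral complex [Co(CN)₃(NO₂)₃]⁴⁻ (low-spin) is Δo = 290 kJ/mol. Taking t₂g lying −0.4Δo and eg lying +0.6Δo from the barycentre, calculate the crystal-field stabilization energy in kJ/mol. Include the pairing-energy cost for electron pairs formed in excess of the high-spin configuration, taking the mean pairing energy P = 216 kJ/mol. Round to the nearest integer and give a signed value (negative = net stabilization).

Ligand charges: 3×(-1) from CN⁻ and 3×(-1) from NO₂⁻ sum to -6; with overall charge -4, Co is +2.
Co sits in group 9; removing 2 electrons leaves Co²⁺ with 9 − 2 = 7 d electrons.
Configuration: t₂g⁶ eg¹.
CFSE(orbital) = 6×(-0.4Δo) + 1×(0.6Δo) = -1.8Δo; with Δo = 290 kJ/mol that is -522 kJ/mol.
Pairing penalty: 3 pairs vs 2 in the high-spin reference → 1 extra × P = 216 kJ/mol.
Overall CFSE = -522 + 216 = -306 kJ/mol.

-306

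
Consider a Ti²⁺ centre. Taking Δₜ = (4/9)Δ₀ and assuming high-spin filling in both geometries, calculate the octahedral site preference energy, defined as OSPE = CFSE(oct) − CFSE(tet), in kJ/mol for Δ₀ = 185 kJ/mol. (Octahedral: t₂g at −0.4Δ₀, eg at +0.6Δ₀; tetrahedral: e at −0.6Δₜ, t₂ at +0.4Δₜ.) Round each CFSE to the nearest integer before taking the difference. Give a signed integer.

-49

Ti is in group 4, so Ti²⁺ is d² (4 − 2 = 2).
Octahedral (high-spin): t2g^2 e_g^0, CFSE = 2(−0.4) + 0(+0.6) = -0.8Δ₀ = -0.8 × 185 = -148 kJ/mol.
In a tetrahedral site the filling is e^2 t2^0: CFSE(tet) = -1.2Δₜ = -1.2 × (4/9)(185) = -99 kJ/mol.
OSPE = -148 − (-99) = -49 kJ/mol.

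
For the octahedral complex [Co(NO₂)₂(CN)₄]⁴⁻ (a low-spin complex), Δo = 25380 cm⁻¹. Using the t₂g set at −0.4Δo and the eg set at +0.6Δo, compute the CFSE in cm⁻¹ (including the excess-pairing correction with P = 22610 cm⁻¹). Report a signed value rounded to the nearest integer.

-23074

Ligand charges: 2×(-1) from NO₂⁻ and 4×(-1) from CN⁻ sum to -6; with overall charge -4, Co is +2.
Co is in group 9, so Co²⁺ is d⁷ (9 − 2 = 7).
Electron filling gives t₂g⁶ eg¹.
The orbital stabilization is -1.8Δo = -1.8 × 25380 = -45684 cm⁻¹.
High-spin d⁷ would be t₂g⁵ eg² with 2 pairs; low-spin has 3, so 1 excess pair costs +1P = +22610 cm⁻¹.
Net CFSE = -45684 + 22610 = -23074 cm⁻¹.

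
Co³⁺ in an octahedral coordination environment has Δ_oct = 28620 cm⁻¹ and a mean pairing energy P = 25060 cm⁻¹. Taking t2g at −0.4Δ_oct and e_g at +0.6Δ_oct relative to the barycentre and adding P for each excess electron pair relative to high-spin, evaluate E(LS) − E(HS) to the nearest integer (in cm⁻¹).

-7120

Group 9 minus oxidation state +3 gives a d⁶ configuration for Co³⁺.
High-spin d⁶ fills as t2g^4 e_g^2 with CFSE 4(−0.4) + 2(+0.6) = -0.4Δ_oct = -11448 cm⁻¹.
Low-spin t2g^6 e_g^0 gives -2.4Δ_oct = -68688 cm⁻¹, but forming 2 extra pairs costs 2P = 50120 cm⁻¹, so E(LS) = -68688 + 50120 = -18568 cm⁻¹.
Thus E(LS) − E(HS) = -7120 cm⁻¹.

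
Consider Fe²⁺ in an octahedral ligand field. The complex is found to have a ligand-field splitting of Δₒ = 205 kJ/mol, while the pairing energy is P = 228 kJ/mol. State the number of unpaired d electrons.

4

Fe is in group 8, so Fe²⁺ is d⁶ (8 − 2 = 6).
Since Δₒ = 205 kJ/mol < P = 228 kJ/mol, the complex adopts the high-spin configuration.
Configuration: t2g^4 e_g^2.
Unpaired electrons: 4.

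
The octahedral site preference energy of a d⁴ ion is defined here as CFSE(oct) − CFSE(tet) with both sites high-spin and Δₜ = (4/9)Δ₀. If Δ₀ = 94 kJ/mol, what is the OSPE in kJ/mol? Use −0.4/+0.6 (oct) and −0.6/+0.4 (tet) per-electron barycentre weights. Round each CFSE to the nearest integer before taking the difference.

-39

Octahedral high-spin t2g^3 e_g^1: CFSE = -0.6 × 94 = -56 kJ/mol.
Tetrahedral: e^2 t2^2, CFSE = 2(−0.6) + 2(+0.4) = -0.4Δₜ = -0.4 × (4/9) × 94 = -17 kJ/mol.
Subtracting, OSPE = -56 − (-17) = -39 kJ/mol.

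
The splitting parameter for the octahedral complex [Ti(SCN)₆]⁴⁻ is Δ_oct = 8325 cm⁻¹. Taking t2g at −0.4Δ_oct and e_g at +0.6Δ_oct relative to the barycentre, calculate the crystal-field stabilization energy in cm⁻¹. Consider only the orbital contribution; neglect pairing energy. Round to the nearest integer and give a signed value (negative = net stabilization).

-6660

Each SCN⁻ contributes -1; 6 × (-1) = -6. With overall charge -4, Ti is in the +2 oxidation state.
Group 4 minus oxidation state +2 gives a d² configuration for Ti²⁺.
The d² electrons fill as t2g^2 e_g^0.
CFSE(orbital) = 2×(-0.4Δ_oct) + 0×(0.6Δ_oct) = -0.8Δ_oct; with Δ_oct = 8325 cm⁻¹ that is -6660 cm⁻¹.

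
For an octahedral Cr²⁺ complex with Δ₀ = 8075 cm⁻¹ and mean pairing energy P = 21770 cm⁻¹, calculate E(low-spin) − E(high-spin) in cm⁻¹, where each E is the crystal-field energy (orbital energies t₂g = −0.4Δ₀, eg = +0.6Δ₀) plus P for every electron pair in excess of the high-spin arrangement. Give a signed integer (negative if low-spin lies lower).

13695

Cr²⁺: group 6, so d-count = 6 − 2 = 4.
High-spin: t₂g³ eg¹, CFSE = -0.6Δ₀ = -4845 cm⁻¹.
Low-spin: t₂g⁴ eg⁰, orbital CFSE = -1.6Δ₀ = -12920 cm⁻¹; plus 1 excess pair × P = +21770 cm⁻¹; total 8850 cm⁻¹.
Thus E(LS) − E(HS) = 13695 cm⁻¹.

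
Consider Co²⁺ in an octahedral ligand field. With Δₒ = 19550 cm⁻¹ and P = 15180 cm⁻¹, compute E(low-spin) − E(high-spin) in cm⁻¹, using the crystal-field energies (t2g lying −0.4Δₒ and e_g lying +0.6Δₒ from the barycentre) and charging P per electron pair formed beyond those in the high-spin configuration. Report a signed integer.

Group 9 minus oxidation state +2 gives a d⁷ configuration for Co²⁺.
In the high-spin limit (t2g^5 e_g^2) the orbital term is -0.8Δₒ = -15640 cm⁻¹, with no excess pairing.
For low-spin the configuration is t2g^6 e_g^1: orbital energy -1.8 × 19550 = -35190 cm⁻¹, and 1 additional pair relative to high-spin adds 15180 cm⁻¹, giving -20010 cm⁻¹.
E(LS) − E(HS) = -20010 − (-15640) = -4370 cm⁻¹.

-4370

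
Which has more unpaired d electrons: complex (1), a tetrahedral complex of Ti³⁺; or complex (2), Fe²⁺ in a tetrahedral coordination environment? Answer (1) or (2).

(1): Ti is in group 4, so Ti³⁺ is d¹ (4 − 3 = 1); Tetrahedral fields are weak (Δₜ ≈ 4/9 Δₒ), so electrons fill high-spin; e^1 t2^0 → 1 unpaired.
(2): Fe²⁺: group 8, so d-count = 8 − 2 = 6; With tetrahedral geometry the complex is necessarily high-spin; e^3 t2^3 → 4 unpaired.
So (2) has more unpaired electrons.

(2)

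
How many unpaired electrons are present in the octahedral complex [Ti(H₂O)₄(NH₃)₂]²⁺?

Ligand charges: 4×(+0) from H₂O and 2×(+0) from NH₃ sum to +0; with overall charge +2, Ti is +2.
Ti sits in group 4; removing 2 electrons leaves Ti²⁺ with 4 − 2 = 2 d electrons.
Configuration: t₂g² eg⁰, giving 2 unpaired electrons.

2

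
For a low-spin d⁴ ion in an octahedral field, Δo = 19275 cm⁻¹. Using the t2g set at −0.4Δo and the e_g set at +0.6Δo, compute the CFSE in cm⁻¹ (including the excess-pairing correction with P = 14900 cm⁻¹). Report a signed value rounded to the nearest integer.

Configuration: t2g^4 e_g^0.
Orbital CFSE = 4(-0.4) + 0(0.6) = -1.6Δo = -1.6 × 19275 = -30840 cm⁻¹.
Relative to high-spin t2g^3 e_g^1 (0 paired), the low-spin configuration has 1 additional pair, contributing +1 × 14900 = +14900 cm⁻¹.
Net CFSE = -30840 + 14900 = -15940 cm⁻¹.

-15940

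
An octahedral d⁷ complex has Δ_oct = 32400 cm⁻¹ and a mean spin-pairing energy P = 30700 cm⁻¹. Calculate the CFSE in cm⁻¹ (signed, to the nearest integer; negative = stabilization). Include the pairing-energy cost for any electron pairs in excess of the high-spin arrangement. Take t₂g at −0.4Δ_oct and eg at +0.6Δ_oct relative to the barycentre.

-27620

Δ_oct > P, so pairing is preferred: the ground state is low-spin.
That gives t₂g⁶ eg¹.
Orbital CFSE = -1.8Δ_oct = -1.8 × 32400 = -58320 cm⁻¹.
Excess pairs vs high-spin: 3 − 2 = 1; pairing cost = +30700 cm⁻¹.
Net CFSE = -58320 + 30700 = -27620 cm⁻¹.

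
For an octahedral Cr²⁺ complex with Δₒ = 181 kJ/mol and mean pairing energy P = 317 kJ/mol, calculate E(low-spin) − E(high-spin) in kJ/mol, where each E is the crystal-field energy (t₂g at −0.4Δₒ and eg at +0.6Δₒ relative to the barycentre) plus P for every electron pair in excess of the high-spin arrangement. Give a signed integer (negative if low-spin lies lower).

136

Cr²⁺: group 6, so d-count = 6 − 2 = 4.
High-spin: t₂g³ eg¹, CFSE = -0.6Δₒ = -109 kJ/mol.
Low-spin t₂g⁴ eg⁰ gives -1.6Δₒ = -290 kJ/mol, but forming 1 extra pair costs 1P = 317 kJ/mol, so E(LS) = -290 + 317 = 27 kJ/mol.
Thus E(LS) − E(HS) = 136 kJ/mol.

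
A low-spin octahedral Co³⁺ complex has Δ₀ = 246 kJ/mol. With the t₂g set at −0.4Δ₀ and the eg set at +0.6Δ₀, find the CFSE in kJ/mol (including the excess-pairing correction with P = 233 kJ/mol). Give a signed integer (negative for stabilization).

Co sits in group 9; removing 3 electrons leaves Co³⁺ with 9 − 3 = 6 d electrons.
The d⁶ electrons fill as t₂g⁶ eg⁰.
Orbital CFSE = 6(-0.4) + 0(0.6) = -2.4Δ₀ = -2.4 × 246 = -590 kJ/mol.
High-spin d⁶ would be t₂g⁴ eg² with 1 pair; low-spin has 3, so 2 excess pairs cost +2P = +466 kJ/mol.
Net CFSE = -590 + 466 = -124 kJ/mol.

-124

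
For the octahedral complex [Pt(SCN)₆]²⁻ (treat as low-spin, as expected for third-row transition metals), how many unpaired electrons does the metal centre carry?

0

Each SCN⁻ contributes -1; 6 × (-1) = -6. With overall charge -2, Pt is in the +4 oxidation state.
Pt is in group 10, so Pt⁴⁺ is d⁶ (10 − 4 = 6).
Configuration: t₂g⁶ eg⁰, giving 0 unpaired electrons.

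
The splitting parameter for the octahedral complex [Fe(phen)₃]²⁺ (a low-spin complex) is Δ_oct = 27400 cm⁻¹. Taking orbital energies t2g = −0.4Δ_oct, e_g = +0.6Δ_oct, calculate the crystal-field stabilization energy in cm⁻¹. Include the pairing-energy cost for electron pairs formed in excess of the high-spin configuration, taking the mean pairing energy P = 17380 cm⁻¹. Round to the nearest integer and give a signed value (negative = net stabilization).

phen is neutral, so the +2 overall charge sits on Fe: oxidation state +2.
Fe is in group 8, so Fe²⁺ is d⁶ (8 − 2 = 6).
Electron filling gives t2g^6 e_g^0.
The orbital stabilization is -2.4Δ_oct = -2.4 × 27400 = -65760 cm⁻¹.
High-spin d⁶ would be t2g^4 e_g^2 with 1 pair; low-spin has 3, so 2 excess pairs cost +2P = +34760 cm⁻¹.
Net CFSE = -65760 + 34760 = -31000 cm⁻¹.

-31000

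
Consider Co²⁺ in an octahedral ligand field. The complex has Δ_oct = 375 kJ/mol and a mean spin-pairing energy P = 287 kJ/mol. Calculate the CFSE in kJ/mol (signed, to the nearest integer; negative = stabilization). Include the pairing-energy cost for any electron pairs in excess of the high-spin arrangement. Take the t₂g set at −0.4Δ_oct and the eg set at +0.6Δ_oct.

-388

Co sits in group 9; removing 2 electrons leaves Co²⁺ with 9 − 2 = 7 d electrons.
With Δ_oct > P the complex is low-spin.
Configuration: t₂g⁶ eg¹.
Orbital CFSE = -1.8Δ_oct = -1.8 × 375 = -675 kJ/mol.
Excess pairs vs high-spin: 3 − 2 = 1; pairing cost = +287 kJ/mol.
Net CFSE = -675 + 287 = -388 kJ/mol.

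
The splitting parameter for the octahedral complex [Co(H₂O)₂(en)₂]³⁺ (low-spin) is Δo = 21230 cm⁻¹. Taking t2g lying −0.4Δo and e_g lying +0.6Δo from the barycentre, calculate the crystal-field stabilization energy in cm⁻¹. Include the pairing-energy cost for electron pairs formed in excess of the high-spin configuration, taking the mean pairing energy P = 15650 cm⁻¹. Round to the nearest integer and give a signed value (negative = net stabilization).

-19652

Ligand charges: 2×(+0) from H₂O and 2×(+0) from en sum to +0; with overall charge +3, Co is +3.
Group 9 minus oxidation state +3 gives a d⁶ configuration for Co³⁺.
Electron filling gives t2g^6 e_g^0.
CFSE(orbital) = 6×(-0.4Δo) + 0×(0.6Δo) = -2.4Δo; with Δo = 21230 cm⁻¹ that is -50952 cm⁻¹.
Pairing penalty: 3 pairs vs 1 in the high-spin reference → 2 extra × P = 31300 cm⁻¹.
Overall CFSE = -50952 + 31300 = -19652 cm⁻¹.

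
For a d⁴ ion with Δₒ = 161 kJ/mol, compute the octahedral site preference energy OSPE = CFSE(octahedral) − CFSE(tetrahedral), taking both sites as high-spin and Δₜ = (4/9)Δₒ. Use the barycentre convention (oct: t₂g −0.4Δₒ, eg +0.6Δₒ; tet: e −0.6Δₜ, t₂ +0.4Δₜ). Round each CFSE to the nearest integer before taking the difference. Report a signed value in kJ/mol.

In an octahedral site d⁴ (HS) is t₂g³ eg¹, giving CFSE(oct) = -0.6Δₒ = -97 kJ/mol.
Tetrahedral: e² t₂², CFSE = 2(−0.6) + 2(+0.4) = -0.4Δₜ = -0.4 × (4/9) × 161 = -29 kJ/mol.
OSPE = CFSE(oct) − CFSE(tet) = -97 − (-29) = -68 kJ/mol.

-68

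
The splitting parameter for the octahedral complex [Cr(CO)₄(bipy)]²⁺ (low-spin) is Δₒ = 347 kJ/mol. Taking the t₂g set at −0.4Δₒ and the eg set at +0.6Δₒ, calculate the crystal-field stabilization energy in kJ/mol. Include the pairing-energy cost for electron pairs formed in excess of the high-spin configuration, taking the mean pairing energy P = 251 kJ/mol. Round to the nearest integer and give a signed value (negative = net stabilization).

-304

Ligand charges: 4×(+0) from CO and 1×(+0) from bipy sum to +0; with overall charge +2, Cr is +2.
Group 6 minus oxidation state +2 gives a d⁴ configuration for Cr²⁺.
Configuration: t₂g⁴ eg⁰.
The orbital stabilization is -1.6Δₒ = -1.6 × 347 = -555 kJ/mol.
Pairing penalty: 1 pair vs 0 in the high-spin reference → 1 extra × P = 251 kJ/mol.
Net CFSE = -555 + 251 = -304 kJ/mol.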